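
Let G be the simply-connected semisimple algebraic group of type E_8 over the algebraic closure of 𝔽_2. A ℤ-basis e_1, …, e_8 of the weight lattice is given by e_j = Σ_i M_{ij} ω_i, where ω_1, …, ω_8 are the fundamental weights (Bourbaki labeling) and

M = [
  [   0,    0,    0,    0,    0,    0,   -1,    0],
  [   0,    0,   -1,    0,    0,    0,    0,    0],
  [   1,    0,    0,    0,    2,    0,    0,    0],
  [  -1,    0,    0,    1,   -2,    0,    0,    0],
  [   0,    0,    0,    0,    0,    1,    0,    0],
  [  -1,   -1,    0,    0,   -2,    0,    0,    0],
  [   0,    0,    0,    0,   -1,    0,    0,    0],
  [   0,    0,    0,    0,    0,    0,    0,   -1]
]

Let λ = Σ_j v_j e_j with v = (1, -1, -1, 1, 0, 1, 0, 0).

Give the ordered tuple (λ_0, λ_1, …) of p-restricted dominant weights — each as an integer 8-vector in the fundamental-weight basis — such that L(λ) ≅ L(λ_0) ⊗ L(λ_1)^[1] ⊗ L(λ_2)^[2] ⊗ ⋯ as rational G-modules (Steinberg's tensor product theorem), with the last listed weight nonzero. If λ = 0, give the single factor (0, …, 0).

((0, 1, 1, 0, 1, 0, 0, 0),)

Converting to the ω-basis (c_i = row i of M dotted with v = (1, -1, -1, 1, 0, 1, 0, 0)):
  c_1 = 0·1 + (0)·(-1) + (0)·(-1) + 0·1 + 0·0 + 0·1 + (-1)·(0) + 0·0 = 0
  c_2 = 0·1 + (0)·(-1) + (-1)·(-1) + 0·1 + 0·0 + 0·1 + 0·0 + 0·0 = 1
  c_3 = 1·1 + (0)·(-1) + (0)·(-1) + 0·1 + 2·0 + 0·1 + 0·0 + 0·0 = 1
  c_4 = (-1)·(1) + (0)·(-1) + (0)·(-1) + 1·1 + (-2)·(0) + 0·1 + 0·0 + 0·0 = 0
  c_5 = 0·1 + (0)·(-1) + (0)·(-1) + 0·1 + 0·0 + 1·1 + 0·0 + 0·0 = 1
  c_6 = (-1)·(1) + (-1)·(-1) + (0)·(-1) + 0·1 + (-2)·(0) + 0·1 + 0·0 + 0·0 = 0
  c_7 = 0·1 + (0)·(-1) + (0)·(-1) + 0·1 + (-1)·(0) + 0·1 + 0·0 + 0·0 = 0
  c_8 = 0·1 + (0)·(-1) + (0)·(-1) + 0·1 + 0·0 + 0·1 + 0·0 + (-1)·(0) = 0
Expand coordinatewise in base 2:
  c_1 = 0
  c_2 = 1 = 1·2^0
  c_3 = 1 = 1·2^0
  c_4 = 0
  c_5 = 1 = 1·2^0
  c_6 = 0
  c_7 = 0
  c_8 = 0
λ_0 = (0, 1, 1, 0, 1, 0, 0, 0)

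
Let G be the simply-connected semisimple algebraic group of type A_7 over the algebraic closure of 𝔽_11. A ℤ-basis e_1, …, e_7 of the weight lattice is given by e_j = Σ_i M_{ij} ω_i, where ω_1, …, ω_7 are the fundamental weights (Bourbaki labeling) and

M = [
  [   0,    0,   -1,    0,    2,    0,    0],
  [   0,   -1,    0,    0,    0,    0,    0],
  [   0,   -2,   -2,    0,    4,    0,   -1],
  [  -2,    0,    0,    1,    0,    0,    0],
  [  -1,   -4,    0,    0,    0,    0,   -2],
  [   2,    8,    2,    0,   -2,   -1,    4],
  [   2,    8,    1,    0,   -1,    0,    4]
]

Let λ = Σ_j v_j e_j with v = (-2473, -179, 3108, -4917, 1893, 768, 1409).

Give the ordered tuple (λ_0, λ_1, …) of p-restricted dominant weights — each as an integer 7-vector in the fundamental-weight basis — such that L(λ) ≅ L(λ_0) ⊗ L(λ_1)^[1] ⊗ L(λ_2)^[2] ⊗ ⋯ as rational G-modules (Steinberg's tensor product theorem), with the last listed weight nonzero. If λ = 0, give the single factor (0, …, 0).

((7, 3, 8, 7, 8, 7, 0), (6, 5, 5, 2, 0, 6, 10), (5, 1, 2, 0, 3, 7, 3))

Change of basis e → ω: c = M·v where v = (-2473, -179, 3108, -4917, 1893, 768, 1409):
  c_1 = (0)·(-2473) + (0)·(-179) + (-1)·(3108) + (0)·(-4917) + 2·1893 + 0·768 + 0·1409 = 678
  c_2 = (0)·(-2473) + (-1)·(-179) + 0·3108 + (0)·(-4917) + 0·1893 + 0·768 + 0·1409 = 179
  c_3 = (0)·(-2473) + (-2)·(-179) + (-2)·(3108) + (0)·(-4917) + 4·1893 + 0·768 + (-1)·(1409) = 305
  c_4 = (-2)·(-2473) + (0)·(-179) + 0·3108 + (1)·(-4917) + 0·1893 + 0·768 + 0·1409 = 29
  c_5 = (-1)·(-2473) + (-4)·(-179) + 0·3108 + (0)·(-4917) + 0·1893 + 0·768 + (-2)·(1409) = 371
  c_6 = (2)·(-2473) + (8)·(-179) + 2·3108 + (0)·(-4917) + (-2)·(1893) + (-1)·(768) + 4·1409 = 920
  c_7 = (2)·(-2473) + (8)·(-179) + 1·3108 + (0)·(-4917) + (-1)·(1893) + 0·768 + 4·1409 = 473
Expand coordinatewise in base 11:
  c_1 = 678 = 7·11^0 + 6·11^1 + 5·11^2
  c_2 = 179 = 3·11^0 + 5·11^1 + 1·11^2
  c_3 = 305 = 8·11^0 + 5·11^1 + 2·11^2
  c_4 = 29 = 7·11^0 + 2·11^1
  c_5 = 371 = 8·11^0 + 0·11^1 + 3·11^2
  c_6 = 920 = 7·11^0 + 6·11^1 + 7·11^2
  c_7 = 473 = 0·11^0 + 10·11^1 + 3·11^2
Factor λ_0 = (7, 3, 8, 7, 8, 7, 0)
Factor λ_1 = (6, 5, 5, 2, 0, 6, 10)
Factor λ_2 = (5, 1, 2, 0, 3, 7, 3)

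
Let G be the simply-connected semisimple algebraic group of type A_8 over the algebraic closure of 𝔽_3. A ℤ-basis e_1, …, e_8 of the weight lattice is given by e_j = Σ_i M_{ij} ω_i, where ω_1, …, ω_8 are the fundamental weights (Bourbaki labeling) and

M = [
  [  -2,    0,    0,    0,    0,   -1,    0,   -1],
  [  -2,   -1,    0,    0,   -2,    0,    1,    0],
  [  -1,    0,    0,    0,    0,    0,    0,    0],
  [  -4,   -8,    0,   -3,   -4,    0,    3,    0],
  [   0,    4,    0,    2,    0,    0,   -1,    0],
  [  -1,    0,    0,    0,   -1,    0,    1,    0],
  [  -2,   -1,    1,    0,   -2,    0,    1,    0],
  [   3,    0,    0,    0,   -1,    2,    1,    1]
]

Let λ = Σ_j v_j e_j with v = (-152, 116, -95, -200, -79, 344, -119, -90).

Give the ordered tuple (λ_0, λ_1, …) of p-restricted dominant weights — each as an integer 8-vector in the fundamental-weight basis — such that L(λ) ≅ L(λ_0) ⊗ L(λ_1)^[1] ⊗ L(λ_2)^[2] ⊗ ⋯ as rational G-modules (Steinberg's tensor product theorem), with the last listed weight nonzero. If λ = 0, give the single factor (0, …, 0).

((2, 2, 2, 2, 0, 1, 0, 0), (1, 0, 2, 1, 1, 1, 2, 1), (2, 1, 1, 2, 2, 0, 2, 2), (1, 2, 2, 2, 0, 1, 1, 0), (0, 2, 1, 2, 2, 1, 1, 1))

Converting to the ω-basis (c_i = row i of M dotted with v = (-152, 116, -95, -200, -79, 344, -119, -90)):
  c_1 = -2*-152 + 0*116 + 0*-95 + 0*-200 + 0*-79 + -1*344 + 0*-119 + -1*-90 = 50
  c_2 = -2*-152 + -1*116 + 0*-95 + 0*-200 + -2*-79 + 0*344 + 1*-119 + 0*-90 = 227
  c_3 = -1*-152 + 0*116 + 0*-95 + 0*-200 + 0*-79 + 0*344 + 0*-119 + 0*-90 = 152
  c_4 = -4*-152 + -8*116 + 0*-95 + -3*-200 + -4*-79 + 0*344 + 3*-119 + 0*-90 = 239
  c_5 = 0*-152 + 4*116 + 0*-95 + 2*-200 + 0*-79 + 0*344 + -1*-119 + 0*-90 = 183
  c_6 = -1*-152 + 0*116 + 0*-95 + 0*-200 + -1*-79 + 0*344 + 1*-119 + 0*-90 = 112
  c_7 = -2*-152 + -1*116 + 1*-95 + 0*-200 + -2*-79 + 0*344 + 1*-119 + 0*-90 = 132
  c_8 = 3*-152 + 0*116 + 0*-95 + 0*-200 + -1*-79 + 2*344 + 1*-119 + 1*-90 = 102
Writing each c_i in base p = 3:
  c_1 = 50 = 2·3^0 + 1·3^1 + 2·3^2 + 1·3^3
  c_2 = 227 = 2·3^0 + 0·3^1 + 1·3^2 + 2·3^3 + 2·3^4
  c_3 = 152 = 2·3^0 + 2·3^1 + 1·3^2 + 2·3^3 + 1·3^4
  c_4 = 239 = 2·3^0 + 1·3^1 + 2·3^2 + 2·3^3 + 2·3^4
  c_5 = 183 = 0·3^0 + 1·3^1 + 2·3^2 + 0·3^3 + 2·3^4
  c_6 = 112 = 1·3^0 + 1·3^1 + 0·3^2 + 1·3^3 + 1·3^4
  c_7 = 132 = 0·3^0 + 2·3^1 + 2·3^2 + 1·3^3 + 1·3^4
  c_8 = 102 = 0·3^0 + 1·3^1 + 2·3^2 + 0·3^3 + 1·3^4
Factor λ_0 = (2, 2, 2, 2, 0, 1, 0, 0)
Factor λ_1 = (1, 0, 2, 1, 1, 1, 2, 1)
Factor λ_2 = (2, 1, 1, 2, 2, 0, 2, 2)
Factor λ_3 = (1, 2, 2, 2, 0, 1, 1, 0)
Factor λ_4 = (0, 2, 1, 2, 2, 1, 1, 1)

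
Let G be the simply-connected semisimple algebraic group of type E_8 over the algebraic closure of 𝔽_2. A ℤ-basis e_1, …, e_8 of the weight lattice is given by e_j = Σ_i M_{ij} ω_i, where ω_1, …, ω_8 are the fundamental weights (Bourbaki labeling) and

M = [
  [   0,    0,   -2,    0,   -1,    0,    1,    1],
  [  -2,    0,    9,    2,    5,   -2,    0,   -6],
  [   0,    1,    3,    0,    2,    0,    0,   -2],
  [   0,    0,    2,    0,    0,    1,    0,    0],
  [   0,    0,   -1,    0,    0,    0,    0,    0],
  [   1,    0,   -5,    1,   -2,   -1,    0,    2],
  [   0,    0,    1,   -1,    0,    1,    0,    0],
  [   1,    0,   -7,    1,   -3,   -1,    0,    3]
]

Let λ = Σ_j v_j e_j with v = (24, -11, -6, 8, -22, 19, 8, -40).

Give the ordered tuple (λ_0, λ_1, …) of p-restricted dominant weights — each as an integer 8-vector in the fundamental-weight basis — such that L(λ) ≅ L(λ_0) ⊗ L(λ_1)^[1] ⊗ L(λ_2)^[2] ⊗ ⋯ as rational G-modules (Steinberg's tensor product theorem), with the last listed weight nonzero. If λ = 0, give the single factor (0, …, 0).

((0, 0, 1, 1, 0, 1, 1, 1), (1, 1, 1, 1, 1, 1, 0, 0), (0, 1, 1, 1, 1, 1, 1, 0))

Compute c_i = Σ_j M_{ij} v_j with v = (24, -11, -6, 8, -22, 19, 8, -40):
  c_1 = 0·24 + (0)·(-11) + (-2)·(-6) + 0·8 + (-1)·(-22) + 0·19 + 1·8 + (1)·(-40) = 2
  c_2 = (-2)·(24) + (0)·(-11) + (9)·(-6) + 2·8 + (5)·(-22) + (-2)·(19) + 0·8 + (-6)·(-40) = 6
  c_3 = 0·24 + (1)·(-11) + (3)·(-6) + 0·8 + (2)·(-22) + 0·19 + 0·8 + (-2)·(-40) = 7
  c_4 = 0·24 + (0)·(-11) + (2)·(-6) + 0·8 + (0)·(-22) + 1·19 + 0·8 + (0)·(-40) = 7
  c_5 = 0·24 + (0)·(-11) + (-1)·(-6) + 0·8 + (0)·(-22) + 0·19 + 0·8 + (0)·(-40) = 6
  c_6 = 1·24 + (0)·(-11) + (-5)·(-6) + 1·8 + (-2)·(-22) + (-1)·(19) + 0·8 + (2)·(-40) = 7
  c_7 = 0·24 + (0)·(-11) + (1)·(-6) + (-1)·(8) + (0)·(-22) + 1·19 + 0·8 + (0)·(-40) = 5
  c_8 = 1·24 + (0)·(-11) + (-7)·(-6) + 1·8 + (-3)·(-22) + (-1)·(19) + 0·8 + (3)·(-40) = 1
Expand coordinatewise in base 2:
  c_1 = 2 = 0·2^0 + 1·2^1
  c_2 = 6 = 0·2^0 + 1·2^1 + 1·2^2
  c_3 = 7 = 1·2^0 + 1·2^1 + 1·2^2
  c_4 = 7 = 1·2^0 + 1·2^1 + 1·2^2
  c_5 = 6 = 0·2^0 + 1·2^1 + 1·2^2
  c_6 = 7 = 1·2^0 + 1·2^1 + 1·2^2
  c_7 = 5 = 1·2^0 + 0·2^1 + 1·2^2
  c_8 = 1 = 1·2^0
p-restricted factor λ_0 = (0, 0, 1, 1, 0, 1, 1, 1)
p-restricted factor λ_1 = (1, 1, 1, 1, 1, 1, 0, 0)
p-restricted factor λ_2 = (0, 1, 1, 1, 1, 1, 1, 0)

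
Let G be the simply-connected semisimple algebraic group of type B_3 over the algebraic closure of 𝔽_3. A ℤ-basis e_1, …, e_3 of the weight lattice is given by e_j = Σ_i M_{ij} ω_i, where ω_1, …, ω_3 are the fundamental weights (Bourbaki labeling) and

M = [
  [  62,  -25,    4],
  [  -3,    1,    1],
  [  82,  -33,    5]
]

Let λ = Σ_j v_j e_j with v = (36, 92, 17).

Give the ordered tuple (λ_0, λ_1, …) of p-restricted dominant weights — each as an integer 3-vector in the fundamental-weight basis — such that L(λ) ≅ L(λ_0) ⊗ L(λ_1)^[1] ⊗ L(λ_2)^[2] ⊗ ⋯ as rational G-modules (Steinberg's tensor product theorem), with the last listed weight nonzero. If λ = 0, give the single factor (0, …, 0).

((0, 1, 1),)

Change of basis e → ω: c = M·v where v = (36, 92, 17):
  c_1 = 62*36 + -25*92 + 4*17 = 0
  c_2 = -3*36 + 1*92 + 1*17 = 1
  c_3 = 82*36 + -33*92 + 5*17 = 1
p = 3; digits c_i = Σ_j d_{ij}·3^j, 0 ≤ d_{ij} < 3:
  c_1 = 0
  c_2 = 1 = 1·3^0
  c_3 = 1 = 1·3^0
Factor λ_0 = (0, 1, 1)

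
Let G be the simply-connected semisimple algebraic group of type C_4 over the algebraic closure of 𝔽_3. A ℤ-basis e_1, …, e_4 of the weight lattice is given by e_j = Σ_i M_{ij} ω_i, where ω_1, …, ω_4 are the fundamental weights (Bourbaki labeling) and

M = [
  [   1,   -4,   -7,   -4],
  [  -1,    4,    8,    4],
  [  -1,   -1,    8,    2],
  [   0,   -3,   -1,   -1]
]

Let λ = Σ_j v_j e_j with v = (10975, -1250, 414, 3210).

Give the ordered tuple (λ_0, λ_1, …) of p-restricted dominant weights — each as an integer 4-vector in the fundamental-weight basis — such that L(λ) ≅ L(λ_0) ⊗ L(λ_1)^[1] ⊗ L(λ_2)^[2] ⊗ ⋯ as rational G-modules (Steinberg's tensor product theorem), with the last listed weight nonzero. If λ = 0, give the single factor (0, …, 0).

((0, 0, 1, 0), (1, 2, 2, 0), (2, 1, 0, 2), (2, 0, 0, 1), (2, 2, 0, 1))

ω-coordinates c = M·v, v = (10975, -1250, 414, 3210):
  c_1 = (1)·(10975) + (-4)·(-1250) + (-7)·(414) + (-4)·(3210) = 237
  c_2 = (-1)·(10975) + (4)·(-1250) + (8)·(414) + (4)·(3210) = 177
  c_3 = (-1)·(10975) + (-1)·(-1250) + (8)·(414) + (2)·(3210) = 7
  c_4 = (0)·(10975) + (-3)·(-1250) + (-1)·(414) + (-1)·(3210) = 126
Expand coordinatewise in base 3:
  c_1 = 237 = 0·3^0 + 1·3^1 + 2·3^2 + 2·3^3 + 2·3^4
  c_2 = 177 = 0·3^0 + 2·3^1 + 1·3^2 + 0·3^3 + 2·3^4
  c_3 = 7 = 1·3^0 + 2·3^1
  c_4 = 126 = 0·3^0 + 0·3^1 + 2·3^2 + 1·3^3 + 1·3^4
λ_0 = (0, 0, 1, 0)
λ_1 = (1, 2, 2, 0)
λ_2 = (2, 1, 0, 2)
λ_3 = (2, 0, 0, 1)
λ_4 = (2, 2, 0, 1)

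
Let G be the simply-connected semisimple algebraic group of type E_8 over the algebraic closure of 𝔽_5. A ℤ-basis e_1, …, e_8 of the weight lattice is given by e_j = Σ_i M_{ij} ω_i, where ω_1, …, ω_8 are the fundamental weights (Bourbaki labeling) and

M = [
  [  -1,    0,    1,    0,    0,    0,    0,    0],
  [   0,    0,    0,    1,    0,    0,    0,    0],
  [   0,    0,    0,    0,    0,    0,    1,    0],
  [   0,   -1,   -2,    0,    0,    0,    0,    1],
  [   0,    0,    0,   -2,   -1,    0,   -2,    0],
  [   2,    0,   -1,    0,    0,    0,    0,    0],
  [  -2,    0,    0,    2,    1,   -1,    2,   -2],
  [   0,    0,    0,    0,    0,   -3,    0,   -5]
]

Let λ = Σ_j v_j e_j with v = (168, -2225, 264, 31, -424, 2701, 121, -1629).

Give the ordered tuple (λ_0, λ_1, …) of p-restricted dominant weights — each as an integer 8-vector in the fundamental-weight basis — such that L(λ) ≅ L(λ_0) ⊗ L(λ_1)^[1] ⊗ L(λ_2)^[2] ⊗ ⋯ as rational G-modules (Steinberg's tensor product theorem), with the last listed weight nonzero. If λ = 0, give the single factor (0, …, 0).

Change of basis e → ω: c = M·v where v = (168, -2225, 264, 31, -424, 2701, 121, -1629):
  c_1 = -1*168 + 0*-2225 + 1*264 + 0*31 + 0*-424 + 0*2701 + 0*121 + 0*-1629 = 96
  c_2 = 0*168 + 0*-2225 + 0*264 + 1*31 + 0*-424 + 0*2701 + 0*121 + 0*-1629 = 31
  c_3 = 0*168 + 0*-2225 + 0*264 + 0*31 + 0*-424 + 0*2701 + 1*121 + 0*-1629 = 121
  c_4 = 0*168 + -1*-2225 + -2*264 + 0*31 + 0*-424 + 0*2701 + 0*121 + 1*-1629 = 68
  c_5 = 0*168 + 0*-2225 + 0*264 + -2*31 + -1*-424 + 0*2701 + -2*121 + 0*-1629 = 120
  c_6 = 2*168 + 0*-2225 + -1*264 + 0*31 + 0*-424 + 0*2701 + 0*121 + 0*-1629 = 72
  c_7 = -2*168 + 0*-2225 + 0*264 + 2*31 + 1*-424 + -1*2701 + 2*121 + -2*-1629 = 101
  c_8 = 0*168 + 0*-2225 + 0*264 + 0*31 + 0*-424 + -3*2701 + 0*121 + -5*-1629 = 42
Expand coordinatewise in base 5:
  c_1 = 96 = 1·5^0 + 4·5^1 + 3·5^2
  c_2 = 31 = 1·5^0 + 1·5^1 + 1·5^2
  c_3 = 121 = 1·5^0 + 4·5^1 + 4·5^2
  c_4 = 68 = 3·5^0 + 3·5^1 + 2·5^2
  c_5 = 120 = 0·5^0 + 4·5^1 + 4·5^2
  c_6 = 72 = 2·5^0 + 4·5^1 + 2·5^2
  c_7 = 101 = 1·5^0 + 0·5^1 + 4·5^2
  c_8 = 42 = 2·5^0 + 3·5^1 + 1·5^2
p-restricted factor λ_0 = (1, 1, 1, 3, 0, 2, 1, 2)
p-restricted factor λ_1 = (4, 1, 4, 3, 4, 4, 0, 3)
p-restricted factor λ_2 = (3, 1, 4, 2, 4, 2, 4, 1)

((1, 1, 1, 3, 0, 2, 1, 2), (4, 1, 4, 3, 4, 4, 0, 3), (3, 1, 4, 2, 4, 2, 4, 1))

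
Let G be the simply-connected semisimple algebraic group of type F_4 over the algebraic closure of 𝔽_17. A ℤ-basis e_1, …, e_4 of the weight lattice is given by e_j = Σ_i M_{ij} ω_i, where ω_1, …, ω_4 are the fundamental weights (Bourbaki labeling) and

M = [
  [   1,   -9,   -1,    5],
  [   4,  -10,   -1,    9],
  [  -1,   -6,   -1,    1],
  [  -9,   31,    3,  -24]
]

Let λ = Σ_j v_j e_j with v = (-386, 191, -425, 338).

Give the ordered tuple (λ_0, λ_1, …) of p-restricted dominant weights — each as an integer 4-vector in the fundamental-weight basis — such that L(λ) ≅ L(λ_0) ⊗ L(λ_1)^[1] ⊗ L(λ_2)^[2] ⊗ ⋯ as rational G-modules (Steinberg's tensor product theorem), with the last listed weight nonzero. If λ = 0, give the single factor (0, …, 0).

Converting to the ω-basis (c_i = row i of M dotted with v = (-386, 191, -425, 338)):
  c_1 = (1)·(-386) + (-9)·(191) + (-1)·(-425) + (5)·(338) = 10
  c_2 = (4)·(-386) + (-10)·(191) + (-1)·(-425) + (9)·(338) = 13
  c_3 = (-1)·(-386) + (-6)·(191) + (-1)·(-425) + (1)·(338) = 3
  c_4 = (-9)·(-386) + (31)·(191) + (3)·(-425) + (-24)·(338) = 8
Expand coordinatewise in base 17:
  c_1 = 10 = 10·17^0
  c_2 = 13 = 13·17^0
  c_3 = 3 = 3·17^0
  c_4 = 8 = 8·17^0
Factor λ_0 = (10, 13, 3, 8)

((10, 13, 3, 8),)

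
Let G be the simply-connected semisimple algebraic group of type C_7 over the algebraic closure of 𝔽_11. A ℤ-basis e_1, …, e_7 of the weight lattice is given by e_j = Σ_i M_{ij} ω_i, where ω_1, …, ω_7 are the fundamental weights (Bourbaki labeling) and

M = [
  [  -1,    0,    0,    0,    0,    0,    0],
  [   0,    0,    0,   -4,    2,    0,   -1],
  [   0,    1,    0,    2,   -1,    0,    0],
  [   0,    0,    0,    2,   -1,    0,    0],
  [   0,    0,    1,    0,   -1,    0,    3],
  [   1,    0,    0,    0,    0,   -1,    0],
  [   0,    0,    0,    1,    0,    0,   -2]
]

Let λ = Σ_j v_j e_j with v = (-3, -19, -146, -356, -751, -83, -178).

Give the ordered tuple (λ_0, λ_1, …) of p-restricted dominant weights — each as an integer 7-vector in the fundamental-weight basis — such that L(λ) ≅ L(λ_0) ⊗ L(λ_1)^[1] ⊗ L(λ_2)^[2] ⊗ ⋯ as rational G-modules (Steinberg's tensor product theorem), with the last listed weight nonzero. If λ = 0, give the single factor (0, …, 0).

((3, 1, 9, 6, 5, 3, 0), (0, 9, 1, 3, 6, 7, 0))

In the fundamental-weight basis, λ has coordinates c = M·v (v = (-3, -19, -146, -356, -751, -83, -178)):
  c_1 = -1*-3 + 0*-19 + 0*-146 + 0*-356 + 0*-751 + 0*-83 + 0*-178 = 3
  c_2 = 0*-3 + 0*-19 + 0*-146 + -4*-356 + 2*-751 + 0*-83 + -1*-178 = 100
  c_3 = 0*-3 + 1*-19 + 0*-146 + 2*-356 + -1*-751 + 0*-83 + 0*-178 = 20
  c_4 = 0*-3 + 0*-19 + 0*-146 + 2*-356 + -1*-751 + 0*-83 + 0*-178 = 39
  c_5 = 0*-3 + 0*-19 + 1*-146 + 0*-356 + -1*-751 + 0*-83 + 3*-178 = 71
  c_6 = 1*-3 + 0*-19 + 0*-146 + 0*-356 + 0*-751 + -1*-83 + 0*-178 = 80
  c_7 = 0*-3 + 0*-19 + 0*-146 + 1*-356 + 0*-751 + 0*-83 + -2*-178 = 0
Expand coordinatewise in base 11:
  c_1 = 3 = 3·11^0
  c_2 = 100 = 1·11^0 + 9·11^1
  c_3 = 20 = 9·11^0 + 1·11^1
  c_4 = 39 = 6·11^0 + 3·11^1
  c_5 = 71 = 5·11^0 + 6·11^1
  c_6 = 80 = 3·11^0 + 7·11^1
  c_7 = 0
p-restricted factor λ_0 = (3, 1, 9, 6, 5, 3, 0)
p-restricted factor λ_1 = (0, 9, 1, 3, 6, 7, 0)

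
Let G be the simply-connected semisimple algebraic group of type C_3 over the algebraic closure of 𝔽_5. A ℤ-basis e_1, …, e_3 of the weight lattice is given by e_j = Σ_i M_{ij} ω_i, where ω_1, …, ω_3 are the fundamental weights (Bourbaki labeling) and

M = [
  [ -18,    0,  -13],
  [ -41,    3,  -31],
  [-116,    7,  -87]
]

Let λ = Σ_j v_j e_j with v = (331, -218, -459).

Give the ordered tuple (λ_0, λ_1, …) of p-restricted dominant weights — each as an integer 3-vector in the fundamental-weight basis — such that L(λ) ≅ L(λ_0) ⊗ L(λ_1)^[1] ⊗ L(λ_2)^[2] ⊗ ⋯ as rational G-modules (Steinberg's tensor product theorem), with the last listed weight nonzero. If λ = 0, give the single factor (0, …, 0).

((4, 4, 1), (1, 0, 2))

In the fundamental-weight basis, λ has coordinates c = M·v (v = (331, -218, -459)):
  c_1 = -18*331 + 0*-218 + -13*-459 = 9
  c_2 = -41*331 + 3*-218 + -31*-459 = 4
  c_3 = -116*331 + 7*-218 + -87*-459 = 11
Base-5 expansion of each c_i:
  c_1 = 9 = 4·5^0 + 1·5^1
  c_2 = 4 = 4·5^0
  c_3 = 11 = 1·5^0 + 2·5^1
λ_0 = (4, 4, 1)
λ_1 = (1, 0, 2)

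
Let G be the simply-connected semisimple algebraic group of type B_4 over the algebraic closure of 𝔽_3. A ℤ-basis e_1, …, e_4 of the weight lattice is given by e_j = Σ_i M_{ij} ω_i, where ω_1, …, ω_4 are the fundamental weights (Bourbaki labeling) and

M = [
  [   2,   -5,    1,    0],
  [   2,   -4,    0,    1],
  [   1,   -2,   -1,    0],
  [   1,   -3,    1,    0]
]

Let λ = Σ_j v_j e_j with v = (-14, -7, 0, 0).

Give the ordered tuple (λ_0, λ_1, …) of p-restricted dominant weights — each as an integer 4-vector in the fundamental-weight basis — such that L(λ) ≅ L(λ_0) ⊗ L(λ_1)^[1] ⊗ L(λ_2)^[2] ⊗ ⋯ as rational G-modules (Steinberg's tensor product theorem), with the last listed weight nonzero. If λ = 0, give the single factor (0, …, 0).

Converting to the ω-basis (c_i = row i of M dotted with v = (-14, -7, 0, 0)):
  c_1 = (2)·(-14) + (-5)·(-7) + 1·0 + 0·0 = 7
  c_2 = (2)·(-14) + (-4)·(-7) + 0·0 + 1·0 = 0
  c_3 = (1)·(-14) + (-2)·(-7) + (-1)·(0) + 0·0 = 0
  c_4 = (1)·(-14) + (-3)·(-7) + 1·0 + 0·0 = 7
Expand coordinatewise in base 3:
  c_1 = 7 = 1·3^0 + 2·3^1
  c_2 = 0
  c_3 = 0
  c_4 = 7 = 1·3^0 + 2·3^1
λ_0 = (1, 0, 0, 1)
λ_1 = (2, 0, 0, 2)

((1, 0, 0, 1), (2, 0, 0, 2))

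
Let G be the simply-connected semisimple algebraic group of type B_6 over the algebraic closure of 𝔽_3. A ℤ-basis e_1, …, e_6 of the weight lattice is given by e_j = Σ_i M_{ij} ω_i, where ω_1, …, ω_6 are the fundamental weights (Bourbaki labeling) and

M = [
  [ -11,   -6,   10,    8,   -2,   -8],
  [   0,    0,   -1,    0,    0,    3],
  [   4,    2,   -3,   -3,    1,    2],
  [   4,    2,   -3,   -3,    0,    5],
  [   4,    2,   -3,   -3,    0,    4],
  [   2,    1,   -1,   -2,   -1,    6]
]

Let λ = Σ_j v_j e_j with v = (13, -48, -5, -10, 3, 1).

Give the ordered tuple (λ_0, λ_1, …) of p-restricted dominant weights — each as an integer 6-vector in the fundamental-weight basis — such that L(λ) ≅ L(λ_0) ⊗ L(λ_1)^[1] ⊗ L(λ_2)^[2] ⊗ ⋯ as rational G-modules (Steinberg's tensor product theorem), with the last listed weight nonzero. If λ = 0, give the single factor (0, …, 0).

Compute c_i = Σ_j M_{ij} v_j with v = (13, -48, -5, -10, 3, 1):
  c_1 = (-11)·(13) + (-6)·(-48) + (10)·(-5) + (8)·(-10) + (-2)·(3) + (-8)·(1) = 1
  c_2 = (0)·(13) + (0)·(-48) + (-1)·(-5) + (0)·(-10) + (0)·(3) + (3)·(1) = 8
  c_3 = (4)·(13) + (2)·(-48) + (-3)·(-5) + (-3)·(-10) + (1)·(3) + (2)·(1) = 6
  c_4 = (4)·(13) + (2)·(-48) + (-3)·(-5) + (-3)·(-10) + (0)·(3) + (5)·(1) = 6
  c_5 = (4)·(13) + (2)·(-48) + (-3)·(-5) + (-3)·(-10) + (0)·(3) + (4)·(1) = 5
  c_6 = (2)·(13) + (1)·(-48) + (-1)·(-5) + (-2)·(-10) + (-1)·(3) + (6)·(1) = 6
Expand coordinatewise in base 3:
  c_1 = 1 = 1·3^0
  c_2 = 8 = 2·3^0 + 2·3^1
  c_3 = 6 = 0·3^0 + 2·3^1
  c_4 = 6 = 0·3^0 + 2·3^1
  c_5 = 5 = 2·3^0 + 1·3^1
  c_6 = 6 = 0·3^0 + 2·3^1
Factor λ_0 = (1, 2, 0, 0, 2, 0)
Factor λ_1 = (0, 2, 2, 2, 1, 2)

((1, 2, 0, 0, 2, 0), (0, 2, 2, 2, 1, 2))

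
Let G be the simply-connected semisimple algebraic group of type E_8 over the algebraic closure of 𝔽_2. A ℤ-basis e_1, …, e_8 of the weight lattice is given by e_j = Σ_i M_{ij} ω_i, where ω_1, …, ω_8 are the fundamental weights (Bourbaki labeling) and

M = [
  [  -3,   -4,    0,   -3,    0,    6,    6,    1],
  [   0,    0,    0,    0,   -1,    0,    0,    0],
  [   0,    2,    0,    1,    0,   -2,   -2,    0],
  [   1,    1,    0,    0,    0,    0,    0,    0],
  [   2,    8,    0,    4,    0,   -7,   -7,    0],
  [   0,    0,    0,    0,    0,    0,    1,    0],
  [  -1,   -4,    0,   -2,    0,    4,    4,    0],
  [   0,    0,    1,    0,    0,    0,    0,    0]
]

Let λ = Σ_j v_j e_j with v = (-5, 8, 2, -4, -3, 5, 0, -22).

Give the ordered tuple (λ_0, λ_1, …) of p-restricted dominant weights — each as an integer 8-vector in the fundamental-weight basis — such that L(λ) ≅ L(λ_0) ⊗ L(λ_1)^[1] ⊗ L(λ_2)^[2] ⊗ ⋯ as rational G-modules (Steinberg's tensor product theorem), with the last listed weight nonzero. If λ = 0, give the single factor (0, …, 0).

In the fundamental-weight basis, λ has coordinates c = M·v (v = (-5, 8, 2, -4, -3, 5, 0, -22)):
  c_1 = (-3)·(-5) + (-4)·(8) + (0)·(2) + (-3)·(-4) + (0)·(-3) + (6)·(5) + (6)·(0) + (1)·(-22) = 3
  c_2 = (0)·(-5) + (0)·(8) + (0)·(2) + (0)·(-4) + (-1)·(-3) + (0)·(5) + (0)·(0) + (0)·(-22) = 3
  c_3 = (0)·(-5) + (2)·(8) + (0)·(2) + (1)·(-4) + (0)·(-3) + (-2)·(5) + (-2)·(0) + (0)·(-22) = 2
  c_4 = (1)·(-5) + (1)·(8) + (0)·(2) + (0)·(-4) + (0)·(-3) + (0)·(5) + (0)·(0) + (0)·(-22) = 3
  c_5 = (2)·(-5) + (8)·(8) + (0)·(2) + (4)·(-4) + (0)·(-3) + (-7)·(5) + (-7)·(0) + (0)·(-22) = 3
  c_6 = (0)·(-5) + (0)·(8) + (0)·(2) + (0)·(-4) + (0)·(-3) + (0)·(5) + (1)·(0) + (0)·(-22) = 0
  c_7 = (-1)·(-5) + (-4)·(8) + (0)·(2) + (-2)·(-4) + (0)·(-3) + (4)·(5) + (4)·(0) + (0)·(-22) = 1
  c_8 = (0)·(-5) + (0)·(8) + (1)·(2) + (0)·(-4) + (0)·(-3) + (0)·(5) + (0)·(0) + (0)·(-22) = 2
p = 2; digits c_i = Σ_j d_{ij}·2^j, 0 ≤ d_{ij} < 2:
  c_1 = 3 = 1·2^0 + 1·2^1
  c_2 = 3 = 1·2^0 + 1·2^1
  c_3 = 2 = 0·2^0 + 1·2^1
  c_4 = 3 = 1·2^0 + 1·2^1
  c_5 = 3 = 1·2^0 + 1·2^1
  c_6 = 0
  c_7 = 1 = 1·2^0
  c_8 = 2 = 0·2^0 + 1·2^1
λ_0 = (1, 1, 0, 1, 1, 0, 1, 0)
λ_1 = (1, 1, 1, 1, 1, 0, 0, 1)

((1, 1, 0, 1, 1, 0, 1, 0), (1, 1, 1, 1, 1, 0, 0, 1))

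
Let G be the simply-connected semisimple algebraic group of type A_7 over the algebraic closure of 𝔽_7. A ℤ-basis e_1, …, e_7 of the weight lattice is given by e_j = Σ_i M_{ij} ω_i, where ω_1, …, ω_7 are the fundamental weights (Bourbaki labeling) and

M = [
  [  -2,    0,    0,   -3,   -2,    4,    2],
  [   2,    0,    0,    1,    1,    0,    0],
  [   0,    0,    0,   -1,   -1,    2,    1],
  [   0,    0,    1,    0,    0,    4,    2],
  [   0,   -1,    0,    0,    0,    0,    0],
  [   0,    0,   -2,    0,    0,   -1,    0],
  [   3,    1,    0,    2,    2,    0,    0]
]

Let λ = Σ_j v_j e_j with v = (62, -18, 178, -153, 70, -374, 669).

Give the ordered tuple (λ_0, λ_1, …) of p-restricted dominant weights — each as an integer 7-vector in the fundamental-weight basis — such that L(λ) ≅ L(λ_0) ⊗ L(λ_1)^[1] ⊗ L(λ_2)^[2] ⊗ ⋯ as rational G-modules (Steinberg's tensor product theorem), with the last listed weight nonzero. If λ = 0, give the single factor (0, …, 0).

Change of basis e → ω: c = M·v where v = (62, -18, 178, -153, 70, -374, 669):
  c_1 = (-2)·(62) + (0)·(-18) + (0)·(178) + (-3)·(-153) + (-2)·(70) + (4)·(-374) + (2)·(669) = 37
  c_2 = (2)·(62) + (0)·(-18) + (0)·(178) + (1)·(-153) + (1)·(70) + (0)·(-374) + (0)·(669) = 41
  c_3 = (0)·(62) + (0)·(-18) + (0)·(178) + (-1)·(-153) + (-1)·(70) + (2)·(-374) + (1)·(669) = 4
  c_4 = (0)·(62) + (0)·(-18) + (1)·(178) + (0)·(-153) + (0)·(70) + (4)·(-374) + (2)·(669) = 20
  c_5 = (0)·(62) + (-1)·(-18) + (0)·(178) + (0)·(-153) + (0)·(70) + (0)·(-374) + (0)·(669) = 18
  c_6 = (0)·(62) + (0)·(-18) + (-2)·(178) + (0)·(-153) + (0)·(70) + (-1)·(-374) + (0)·(669) = 18
  c_7 = (3)·(62) + (1)·(-18) + (0)·(178) + (2)·(-153) + (2)·(70) + (0)·(-374) + (0)·(669) = 2
Base-7 expansion of each c_i:
  c_1 = 37 = 2·7^0 + 5·7^1
  c_2 = 41 = 6·7^0 + 5·7^1
  c_3 = 4 = 4·7^0
  c_4 = 20 = 6·7^0 + 2·7^1
  c_5 = 18 = 4·7^0 + 2·7^1
  c_6 = 18 = 4·7^0 + 2·7^1
  c_7 = 2 = 2·7^0
Factor λ_0 = (2, 6, 4, 6, 4, 4, 2)
Factor λ_1 = (5, 5, 0, 2, 2, 2, 0)

((2, 6, 4, 6, 4, 4, 2), (5, 5, 0, 2, 2, 2, 0))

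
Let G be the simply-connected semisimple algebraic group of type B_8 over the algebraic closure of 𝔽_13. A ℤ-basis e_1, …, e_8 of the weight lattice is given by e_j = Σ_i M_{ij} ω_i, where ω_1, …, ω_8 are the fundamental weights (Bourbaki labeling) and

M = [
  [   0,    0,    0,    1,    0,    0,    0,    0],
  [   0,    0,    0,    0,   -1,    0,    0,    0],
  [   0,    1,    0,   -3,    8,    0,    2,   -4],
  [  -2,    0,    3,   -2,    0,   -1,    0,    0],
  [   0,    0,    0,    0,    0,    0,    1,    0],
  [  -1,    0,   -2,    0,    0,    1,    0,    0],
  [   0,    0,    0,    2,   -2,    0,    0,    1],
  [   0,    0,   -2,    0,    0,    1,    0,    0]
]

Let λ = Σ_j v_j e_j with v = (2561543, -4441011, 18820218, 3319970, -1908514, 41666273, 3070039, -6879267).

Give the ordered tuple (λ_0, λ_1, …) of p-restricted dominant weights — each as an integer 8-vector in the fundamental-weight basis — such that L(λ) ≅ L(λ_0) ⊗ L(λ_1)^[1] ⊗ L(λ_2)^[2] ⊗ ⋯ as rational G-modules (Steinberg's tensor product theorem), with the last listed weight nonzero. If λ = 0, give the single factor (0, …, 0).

((4, 10, 12, 2, 11, 0, 10, 10), (10, 12, 3, 0, 11, 6, 10, 6), (1, 8, 3, 10, 4, 6, 5, 5), (3, 10, 8, 1, 6, 3, 3, 12), (12, 1, 9, 2, 3, 12, 8, 10), (8, 5, 10, 8, 8, 3, 9, 10))

Converting to the ω-basis (c_i = row i of M dotted with v = (2561543, -4441011, 18820218, 3319970, -1908514, 41666273, 3070039, -6879267)):
  c_1 = 0*2561543 + 0*-4441011 + 0*18820218 + 1*3319970 + 0*-1908514 + 0*41666273 + 0*3070039 + 0*-6879267 = 3319970
  c_2 = 0*2561543 + 0*-4441011 + 0*18820218 + 0*3319970 + -1*-1908514 + 0*41666273 + 0*3070039 + 0*-6879267 = 1908514
  c_3 = 0*2561543 + 1*-4441011 + 0*18820218 + -3*3319970 + 8*-1908514 + 0*41666273 + 2*3070039 + -4*-6879267 = 3988113
  c_4 = -2*2561543 + 0*-4441011 + 3*18820218 + -2*3319970 + 0*-1908514 + -1*41666273 + 0*3070039 + 0*-6879267 = 3031355
  c_5 = 0*2561543 + 0*-4441011 + 0*18820218 + 0*3319970 + 0*-1908514 + 0*41666273 + 1*3070039 + 0*-6879267 = 3070039
  c_6 = -1*2561543 + 0*-4441011 + -2*18820218 + 0*3319970 + 0*-1908514 + 1*41666273 + 0*3070039 + 0*-6879267 = 1464294
  c_7 = 0*2561543 + 0*-4441011 + 0*18820218 + 2*3319970 + -2*-1908514 + 0*41666273 + 0*3070039 + 1*-6879267 = 3577701
  c_8 = 0*2561543 + 0*-4441011 + -2*18820218 + 0*3319970 + 0*-1908514 + 1*41666273 + 0*3070039 + 0*-6879267 = 4025837
p = 13; digits c_i = Σ_j d_{ij}·13^j, 0 ≤ d_{ij} < 13:
  c_1 = 3319970 = 4·13^0 + 10·13^1 + 1·13^2 + 3·13^3 + 12·13^4 + 8·13^5
  c_2 = 1908514 = 10·13^0 + 12·13^1 + 8·13^2 + 10·13^3 + 1·13^4 + 5·13^5
  c_3 = 3988113 = 12·13^0 + 3·13^1 + 3·13^2 + 8·13^3 + 9·13^4 + 10·13^5
  c_4 = 3031355 = 2·13^0 + 0·13^1 + 10·13^2 + 1·13^3 + 2·13^4 + 8·13^5
  c_5 = 3070039 = 11·13^0 + 11·13^1 + 4·13^2 + 6·13^3 + 3·13^4 + 8·13^5
  c_6 = 1464294 = 0·13^0 + 6·13^1 + 6·13^2 + 3·13^3 + 12·13^4 + 3·13^5
  c_7 = 3577701 = 10·13^0 + 10·13^1 + 5·13^2 + 3·13^3 + 8·13^4 + 9·13^5
  c_8 = 4025837 = 10·13^0 + 6·13^1 + 5·13^2 + 12·13^3 + 10·13^4 + 10·13^5
λ_0 = (4, 10, 12, 2, 11, 0, 10, 10)
λ_1 = (10, 12, 3, 0, 11, 6, 10, 6)
λ_2 = (1, 8, 3, 10, 4, 6, 5, 5)
λ_3 = (3, 10, 8, 1, 6, 3, 3, 12)
λ_4 = (12, 1, 9, 2, 3, 12, 8, 10)
λ_5 = (8, 5, 10, 8, 8, 3, 9, 10)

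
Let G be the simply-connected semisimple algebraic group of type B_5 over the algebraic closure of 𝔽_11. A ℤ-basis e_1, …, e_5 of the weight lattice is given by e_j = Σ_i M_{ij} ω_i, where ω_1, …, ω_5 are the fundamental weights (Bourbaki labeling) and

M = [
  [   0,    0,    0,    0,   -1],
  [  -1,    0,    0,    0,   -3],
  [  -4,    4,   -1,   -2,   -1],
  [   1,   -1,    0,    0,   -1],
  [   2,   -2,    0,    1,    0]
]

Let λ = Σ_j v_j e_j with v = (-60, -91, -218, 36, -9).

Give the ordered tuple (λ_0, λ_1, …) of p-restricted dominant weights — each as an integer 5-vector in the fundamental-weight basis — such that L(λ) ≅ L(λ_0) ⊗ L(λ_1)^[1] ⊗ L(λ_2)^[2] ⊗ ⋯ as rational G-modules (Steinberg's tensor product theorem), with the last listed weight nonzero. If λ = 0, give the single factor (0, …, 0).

In the fundamental-weight basis, λ has coordinates c = M·v (v = (-60, -91, -218, 36, -9)):
  c_1 = 0*-60 + 0*-91 + 0*-218 + 0*36 + -1*-9 = 9
  c_2 = -1*-60 + 0*-91 + 0*-218 + 0*36 + -3*-9 = 87
  c_3 = -4*-60 + 4*-91 + -1*-218 + -2*36 + -1*-9 = 31
  c_4 = 1*-60 + -1*-91 + 0*-218 + 0*36 + -1*-9 = 40
  c_5 = 2*-60 + -2*-91 + 0*-218 + 1*36 + 0*-9 = 98
p = 11; digits c_i = Σ_j d_{ij}·11^j, 0 ≤ d_{ij} < 11:
  c_1 = 9 = 9·11^0
  c_2 = 87 = 10·11^0 + 7·11^1
  c_3 = 31 = 9·11^0 + 2·11^1
  c_4 = 40 = 7·11^0 + 3·11^1
  c_5 = 98 = 10·11^0 + 8·11^1
p-restricted factor λ_0 = (9, 10, 9, 7, 10)
p-restricted factor λ_1 = (0, 7, 2, 3, 8)

((9, 10, 9, 7, 10), (0, 7, 2, 3, 8))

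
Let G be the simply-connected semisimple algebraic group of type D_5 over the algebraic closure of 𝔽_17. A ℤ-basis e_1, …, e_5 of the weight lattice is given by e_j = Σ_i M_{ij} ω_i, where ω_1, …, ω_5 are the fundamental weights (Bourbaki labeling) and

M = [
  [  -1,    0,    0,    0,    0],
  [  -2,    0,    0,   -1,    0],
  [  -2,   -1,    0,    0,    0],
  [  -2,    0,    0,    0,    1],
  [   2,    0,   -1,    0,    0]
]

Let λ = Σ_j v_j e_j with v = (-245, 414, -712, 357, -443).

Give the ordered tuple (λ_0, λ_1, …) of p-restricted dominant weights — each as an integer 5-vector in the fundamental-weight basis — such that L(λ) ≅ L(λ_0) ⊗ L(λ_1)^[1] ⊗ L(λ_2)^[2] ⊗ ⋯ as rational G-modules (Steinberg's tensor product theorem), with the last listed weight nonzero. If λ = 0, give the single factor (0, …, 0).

((7, 14, 8, 13, 1), (14, 7, 4, 2, 13))

Change of basis e → ω: c = M·v where v = (-245, 414, -712, 357, -443):
  c_1 = (-1)·(-245) + (0)·(414) + (0)·(-712) + (0)·(357) + (0)·(-443) = 245
  c_2 = (-2)·(-245) + (0)·(414) + (0)·(-712) + (-1)·(357) + (0)·(-443) = 133
  c_3 = (-2)·(-245) + (-1)·(414) + (0)·(-712) + (0)·(357) + (0)·(-443) = 76
  c_4 = (-2)·(-245) + (0)·(414) + (0)·(-712) + (0)·(357) + (1)·(-443) = 47
  c_5 = (2)·(-245) + (0)·(414) + (-1)·(-712) + (0)·(357) + (0)·(-443) = 222
p = 17; digits c_i = Σ_j d_{ij}·17^j, 0 ≤ d_{ij} < 17:
  c_1 = 245 = 7·17^0 + 14·17^1
  c_2 = 133 = 14·17^0 + 7·17^1
  c_3 = 76 = 8·17^0 + 4·17^1
  c_4 = 47 = 13·17^0 + 2·17^1
  c_5 = 222 = 1·17^0 + 13·17^1
p-restricted factor λ_0 = (7, 14, 8, 13, 1)
p-restricted factor λ_1 = (14, 7, 4, 2, 13)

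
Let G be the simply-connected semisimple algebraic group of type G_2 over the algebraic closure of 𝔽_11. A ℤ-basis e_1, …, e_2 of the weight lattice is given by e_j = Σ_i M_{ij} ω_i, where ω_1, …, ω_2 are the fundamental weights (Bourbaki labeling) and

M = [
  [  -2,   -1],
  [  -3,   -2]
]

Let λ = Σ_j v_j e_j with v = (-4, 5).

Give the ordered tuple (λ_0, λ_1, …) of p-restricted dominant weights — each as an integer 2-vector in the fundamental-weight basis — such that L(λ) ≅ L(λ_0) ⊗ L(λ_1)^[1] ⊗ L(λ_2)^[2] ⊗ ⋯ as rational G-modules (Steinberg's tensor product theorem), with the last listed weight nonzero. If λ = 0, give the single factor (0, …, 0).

((3, 2),)

Change of basis e → ω: c = M·v where v = (-4, 5):
  c_1 = (-2)·(-4) + (-1)·(5) = 3
  c_2 = (-3)·(-4) + (-2)·(5) = 2
Expand coordinatewise in base 11:
  c_1 = 3 = 3·11^0
  c_2 = 2 = 2·11^0
λ_0 = (3, 2)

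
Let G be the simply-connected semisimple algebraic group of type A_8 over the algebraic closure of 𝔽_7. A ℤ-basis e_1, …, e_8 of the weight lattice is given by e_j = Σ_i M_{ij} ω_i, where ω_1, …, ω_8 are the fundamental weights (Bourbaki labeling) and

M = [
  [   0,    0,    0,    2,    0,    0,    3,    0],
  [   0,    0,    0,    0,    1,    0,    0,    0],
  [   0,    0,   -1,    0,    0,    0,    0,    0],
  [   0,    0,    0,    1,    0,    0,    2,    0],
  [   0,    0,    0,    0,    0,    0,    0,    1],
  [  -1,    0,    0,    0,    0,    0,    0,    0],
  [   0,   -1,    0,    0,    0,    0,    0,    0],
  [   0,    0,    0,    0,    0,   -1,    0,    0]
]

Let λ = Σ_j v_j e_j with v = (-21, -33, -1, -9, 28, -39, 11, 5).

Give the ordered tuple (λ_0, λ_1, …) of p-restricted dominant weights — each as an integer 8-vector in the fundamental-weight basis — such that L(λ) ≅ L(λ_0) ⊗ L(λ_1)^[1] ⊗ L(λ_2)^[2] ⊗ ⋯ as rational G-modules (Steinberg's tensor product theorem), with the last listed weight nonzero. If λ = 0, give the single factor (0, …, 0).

((1, 0, 1, 6, 5, 0, 5, 4), (2, 4, 0, 1, 0, 3, 4, 5))

In the fundamental-weight basis, λ has coordinates c = M·v (v = (-21, -33, -1, -9, 28, -39, 11, 5)):
  c_1 = (0)·(-21) + (0)·(-33) + (0)·(-1) + (2)·(-9) + (0)·(28) + (0)·(-39) + (3)·(11) + (0)·(5) = 15
  c_2 = (0)·(-21) + (0)·(-33) + (0)·(-1) + (0)·(-9) + (1)·(28) + (0)·(-39) + (0)·(11) + (0)·(5) = 28
  c_3 = (0)·(-21) + (0)·(-33) + (-1)·(-1) + (0)·(-9) + (0)·(28) + (0)·(-39) + (0)·(11) + (0)·(5) = 1
  c_4 = (0)·(-21) + (0)·(-33) + (0)·(-1) + (1)·(-9) + (0)·(28) + (0)·(-39) + (2)·(11) + (0)·(5) = 13
  c_5 = (0)·(-21) + (0)·(-33) + (0)·(-1) + (0)·(-9) + (0)·(28) + (0)·(-39) + (0)·(11) + (1)·(5) = 5
  c_6 = (-1)·(-21) + (0)·(-33) + (0)·(-1) + (0)·(-9) + (0)·(28) + (0)·(-39) + (0)·(11) + (0)·(5) = 21
  c_7 = (0)·(-21) + (-1)·(-33) + (0)·(-1) + (0)·(-9) + (0)·(28) + (0)·(-39) + (0)·(11) + (0)·(5) = 33
  c_8 = (0)·(-21) + (0)·(-33) + (0)·(-1) + (0)·(-9) + (0)·(28) + (-1)·(-39) + (0)·(11) + (0)·(5) = 39
Expand coordinatewise in base 7:
  c_1 = 15 = 1·7^0 + 2·7^1
  c_2 = 28 = 0·7^0 + 4·7^1
  c_3 = 1 = 1·7^0
  c_4 = 13 = 6·7^0 + 1·7^1
  c_5 = 5 = 5·7^0
  c_6 = 21 = 0·7^0 + 3·7^1
  c_7 = 33 = 5·7^0 + 4·7^1
  c_8 = 39 = 4·7^0 + 5·7^1
Factor λ_0 = (1, 0, 1, 6, 5, 0, 5, 4)
Factor λ_1 = (2, 4, 0, 1, 0, 3, 4, 5)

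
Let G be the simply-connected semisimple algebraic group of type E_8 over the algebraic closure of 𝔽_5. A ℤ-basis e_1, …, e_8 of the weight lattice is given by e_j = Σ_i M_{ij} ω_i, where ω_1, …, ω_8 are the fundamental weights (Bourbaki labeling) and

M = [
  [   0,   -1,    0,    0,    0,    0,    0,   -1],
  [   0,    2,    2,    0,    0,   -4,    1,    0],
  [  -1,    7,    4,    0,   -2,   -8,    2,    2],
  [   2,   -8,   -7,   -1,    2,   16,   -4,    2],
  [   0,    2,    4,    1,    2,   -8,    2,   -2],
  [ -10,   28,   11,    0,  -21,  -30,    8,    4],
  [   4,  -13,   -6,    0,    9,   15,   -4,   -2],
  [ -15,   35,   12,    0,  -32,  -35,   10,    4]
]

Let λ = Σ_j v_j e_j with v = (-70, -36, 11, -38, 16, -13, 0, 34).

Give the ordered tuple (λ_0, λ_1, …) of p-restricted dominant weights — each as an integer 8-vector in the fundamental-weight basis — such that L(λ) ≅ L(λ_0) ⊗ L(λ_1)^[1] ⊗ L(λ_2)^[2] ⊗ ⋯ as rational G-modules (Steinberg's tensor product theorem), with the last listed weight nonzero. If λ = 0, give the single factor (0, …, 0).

((2, 2, 2, 1, 2, 3, 3, 1),)

Compute c_i = Σ_j M_{ij} v_j with v = (-70, -36, 11, -38, 16, -13, 0, 34):
  c_1 = (0)·(-70) + (-1)·(-36) + 0·11 + (0)·(-38) + 0·16 + (0)·(-13) + 0·0 + (-1)·(34) = 2
  c_2 = (0)·(-70) + (2)·(-36) + 2·11 + (0)·(-38) + 0·16 + (-4)·(-13) + 1·0 + 0·34 = 2
  c_3 = (-1)·(-70) + (7)·(-36) + 4·11 + (0)·(-38) + (-2)·(16) + (-8)·(-13) + 2·0 + 2·34 = 2
  c_4 = (2)·(-70) + (-8)·(-36) + (-7)·(11) + (-1)·(-38) + 2·16 + (16)·(-13) + (-4)·(0) + 2·34 = 1
  c_5 = (0)·(-70) + (2)·(-36) + 4·11 + (1)·(-38) + 2·16 + (-8)·(-13) + 2·0 + (-2)·(34) = 2
  c_6 = (-10)·(-70) + (28)·(-36) + 11·11 + (0)·(-38) + (-21)·(16) + (-30)·(-13) + 8·0 + 4·34 = 3
  c_7 = (4)·(-70) + (-13)·(-36) + (-6)·(11) + (0)·(-38) + 9·16 + (15)·(-13) + (-4)·(0) + (-2)·(34) = 3
  c_8 = (-15)·(-70) + (35)·(-36) + 12·11 + (0)·(-38) + (-32)·(16) + (-35)·(-13) + 10·0 + 4·34 = 1
p = 5; digits c_i = Σ_j d_{ij}·5^j, 0 ≤ d_{ij} < 5:
  c_1 = 2 = 2·5^0
  c_2 = 2 = 2·5^0
  c_3 = 2 = 2·5^0
  c_4 = 1 = 1·5^0
  c_5 = 2 = 2·5^0
  c_6 = 3 = 3·5^0
  c_7 = 3 = 3·5^0
  c_8 = 1 = 1·5^0
Factor λ_0 = (2, 2, 2, 1, 2, 3, 3, 1)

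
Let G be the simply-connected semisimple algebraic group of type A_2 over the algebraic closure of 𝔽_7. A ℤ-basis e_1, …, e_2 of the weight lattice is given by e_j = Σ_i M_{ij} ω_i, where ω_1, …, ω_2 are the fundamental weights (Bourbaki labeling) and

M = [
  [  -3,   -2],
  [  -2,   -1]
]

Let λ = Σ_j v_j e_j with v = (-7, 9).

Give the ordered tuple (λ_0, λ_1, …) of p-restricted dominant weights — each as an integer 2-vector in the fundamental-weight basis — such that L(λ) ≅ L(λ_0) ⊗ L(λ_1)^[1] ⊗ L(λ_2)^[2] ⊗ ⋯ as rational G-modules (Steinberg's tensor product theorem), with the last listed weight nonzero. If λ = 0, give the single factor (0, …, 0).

((3, 5),)

Change of basis e → ω: c = M·v where v = (-7, 9):
  c_1 = (-3)·(-7) + (-2)·(9) = 3
  c_2 = (-2)·(-7) + (-1)·(9) = 5
p = 7; digits c_i = Σ_j d_{ij}·7^j, 0 ≤ d_{ij} < 7:
  c_1 = 3 = 3·7^0
  c_2 = 5 = 5·7^0
Factor λ_0 = (3, 5)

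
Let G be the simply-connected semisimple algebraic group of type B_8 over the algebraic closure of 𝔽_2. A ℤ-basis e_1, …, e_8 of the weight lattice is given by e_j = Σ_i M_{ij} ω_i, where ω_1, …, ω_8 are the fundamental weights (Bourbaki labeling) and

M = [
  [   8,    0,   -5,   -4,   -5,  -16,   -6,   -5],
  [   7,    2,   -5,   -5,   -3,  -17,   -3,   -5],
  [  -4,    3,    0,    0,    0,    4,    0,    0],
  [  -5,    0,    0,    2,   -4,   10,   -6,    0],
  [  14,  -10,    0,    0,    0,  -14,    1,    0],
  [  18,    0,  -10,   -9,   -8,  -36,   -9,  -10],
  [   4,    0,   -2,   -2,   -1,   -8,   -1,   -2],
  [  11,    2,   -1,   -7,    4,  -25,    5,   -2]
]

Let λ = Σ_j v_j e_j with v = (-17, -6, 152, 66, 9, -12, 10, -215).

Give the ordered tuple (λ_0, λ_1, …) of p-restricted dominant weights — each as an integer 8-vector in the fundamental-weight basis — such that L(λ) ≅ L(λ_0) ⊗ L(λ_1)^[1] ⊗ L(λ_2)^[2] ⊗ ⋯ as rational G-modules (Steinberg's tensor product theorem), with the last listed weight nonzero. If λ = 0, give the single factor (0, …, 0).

Change of basis e → ω: c = M·v where v = (-17, -6, 152, 66, 9, -12, 10, -215):
  c_1 = (8)·(-17) + (0)·(-6) + (-5)·(152) + (-4)·(66) + (-5)·(9) + (-16)·(-12) + (-6)·(10) + (-5)·(-215) = 2
  c_2 = (7)·(-17) + (2)·(-6) + (-5)·(152) + (-5)·(66) + (-3)·(9) + (-17)·(-12) + (-3)·(10) + (-5)·(-215) = 1
  c_3 = (-4)·(-17) + (3)·(-6) + 0·152 + 0·66 + 0·9 + (4)·(-12) + 0·10 + (0)·(-215) = 2
  c_4 = (-5)·(-17) + (0)·(-6) + 0·152 + 2·66 + (-4)·(9) + (10)·(-12) + (-6)·(10) + (0)·(-215) = 1
  c_5 = (14)·(-17) + (-10)·(-6) + 0·152 + 0·66 + 0·9 + (-14)·(-12) + 1·10 + (0)·(-215) = 0
  c_6 = (18)·(-17) + (0)·(-6) + (-10)·(152) + (-9)·(66) + (-8)·(9) + (-36)·(-12) + (-9)·(10) + (-10)·(-215) = 0
  c_7 = (4)·(-17) + (0)·(-6) + (-2)·(152) + (-2)·(66) + (-1)·(9) + (-8)·(-12) + (-1)·(10) + (-2)·(-215) = 3
  c_8 = (11)·(-17) + (2)·(-6) + (-1)·(152) + (-7)·(66) + 4·9 + (-25)·(-12) + 5·10 + (-2)·(-215) = 3
Expand coordinatewise in base 2:
  c_1 = 2 = 0·2^0 + 1·2^1
  c_2 = 1 = 1·2^0
  c_3 = 2 = 0·2^0 + 1·2^1
  c_4 = 1 = 1·2^0
  c_5 = 0
  c_6 = 0
  c_7 = 3 = 1·2^0 + 1·2^1
  c_8 = 3 = 1·2^0 + 1·2^1
p-restricted factor λ_0 = (0, 1, 0, 1, 0, 0, 1, 1)
p-restricted factor λ_1 = (1, 0, 1, 0, 0, 0, 1, 1)

((0, 1, 0, 1, 0, 0, 1, 1), (1, 0, 1, 0, 0, 0, 1, 1))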